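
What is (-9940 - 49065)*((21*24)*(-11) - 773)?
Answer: 372734585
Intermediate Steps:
(-9940 - 49065)*((21*24)*(-11) - 773) = -59005*(504*(-11) - 773) = -59005*(-5544 - 773) = -59005*(-6317) = 372734585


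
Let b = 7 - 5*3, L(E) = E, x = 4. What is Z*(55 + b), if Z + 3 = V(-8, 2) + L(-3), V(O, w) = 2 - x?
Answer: -376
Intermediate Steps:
V(O, w) = -2 (V(O, w) = 2 - 1*4 = 2 - 4 = -2)
b = -8 (b = 7 - 15 = -8)
Z = -8 (Z = -3 + (-2 - 3) = -3 - 5 = -8)
Z*(55 + b) = -8*(55 - 8) = -8*47 = -376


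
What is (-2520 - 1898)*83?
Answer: -366694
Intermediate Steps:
(-2520 - 1898)*83 = -4418*83 = -366694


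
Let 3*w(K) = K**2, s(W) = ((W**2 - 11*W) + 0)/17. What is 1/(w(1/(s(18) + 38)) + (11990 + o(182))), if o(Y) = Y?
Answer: 1787952/21762952033 ≈ 8.2156e-5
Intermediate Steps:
s(W) = -11*W/17 + W**2/17 (s(W) = (W**2 - 11*W)*(1/17) = -11*W/17 + W**2/17)
w(K) = K**2/3
1/(w(1/(s(18) + 38)) + (11990 + o(182))) = 1/((1/((1/17)*18*(-11 + 18) + 38))**2/3 + (11990 + 182)) = 1/((1/((1/17)*18*7 + 38))**2/3 + 12172) = 1/((1/(126/17 + 38))**2/3 + 12172) = 1/((1/(772/17))**2/3 + 12172) = 1/((17/772)**2/3 + 12172) = 1/((1/3)*(289/595984) + 12172) = 1/(289/1787952 + 12172) = 1/(21762952033/1787952) = 1787952/21762952033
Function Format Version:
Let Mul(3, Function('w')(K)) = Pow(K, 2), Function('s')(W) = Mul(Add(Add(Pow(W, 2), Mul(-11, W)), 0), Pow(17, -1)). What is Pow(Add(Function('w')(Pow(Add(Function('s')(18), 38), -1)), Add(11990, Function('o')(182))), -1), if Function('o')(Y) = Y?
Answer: Rational(1787952, 21762952033) ≈ 8.2156e-5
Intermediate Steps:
Function('s')(W) = Add(Mul(Rational(-11, 17), W), Mul(Rational(1, 17), Pow(W, 2))) (Function('s')(W) = Mul(Add(Pow(W, 2), Mul(-11, W)), Rational(1, 17)) = Add(Mul(Rational(-11, 17), W), Mul(Rational(1, 17), Pow(W, 2))))
Function('w')(K) = Mul(Rational(1, 3), Pow(K, 2))
Pow(Add(Function('w')(Pow(Add(Function('s')(18), 38), -1)), Add(11990, Function('o')(182))), -1) = Pow(Add(Mul(Rational(1, 3), Pow(Pow(Add(Mul(Rational(1, 17), 18, Add(-11, 18)), 38), -1), 2)), Add(11990, 182)), -1) = Pow(Add(Mul(Rational(1, 3), Pow(Pow(Add(Mul(Rational(1, 17), 18, 7), 38), -1), 2)), 12172), -1) = Pow(Add(Mul(Rational(1, 3), Pow(Pow(Add(Rational(126, 17), 38), -1), 2)), 12172), -1) = Pow(Add(Mul(Rational(1, 3), Pow(Pow(Rational(772, 17), -1), 2)), 12172), -1) = Pow(Add(Mul(Rational(1, 3), Pow(Rational(17, 772), 2)), 12172), -1) = Pow(Add(Mul(Rational(1, 3), Rational(289, 595984)), 12172), -1) = Pow(Add(Rational(289, 1787952), 12172), -1) = Pow(Rational(21762952033, 1787952), -1) = Rational(1787952, 21762952033)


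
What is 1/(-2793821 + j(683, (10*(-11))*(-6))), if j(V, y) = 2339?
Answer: -1/2791482 ≈ -3.5823e-7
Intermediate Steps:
1/(-2793821 + j(683, (10*(-11))*(-6))) = 1/(-2793821 + 2339) = 1/(-2791482) = -1/2791482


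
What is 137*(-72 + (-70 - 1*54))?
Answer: -26852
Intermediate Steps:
137*(-72 + (-70 - 1*54)) = 137*(-72 + (-70 - 54)) = 137*(-72 - 124) = 137*(-196) = -26852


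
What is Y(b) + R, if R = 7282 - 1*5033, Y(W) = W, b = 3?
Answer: 2252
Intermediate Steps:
R = 2249 (R = 7282 - 5033 = 2249)
Y(b) + R = 3 + 2249 = 2252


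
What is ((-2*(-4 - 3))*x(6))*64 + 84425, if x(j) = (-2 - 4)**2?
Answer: 116681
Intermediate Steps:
x(j) = 36 (x(j) = (-6)**2 = 36)
((-2*(-4 - 3))*x(6))*64 + 84425 = (-2*(-4 - 3)*36)*64 + 84425 = (-2*(-7)*36)*64 + 84425 = (14*36)*64 + 84425 = 504*64 + 84425 = 32256 + 84425 = 116681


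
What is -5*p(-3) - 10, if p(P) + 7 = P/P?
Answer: 20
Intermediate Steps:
p(P) = -6 (p(P) = -7 + P/P = -7 + 1 = -6)
-5*p(-3) - 10 = -5*(-6) - 10 = 30 - 10 = 20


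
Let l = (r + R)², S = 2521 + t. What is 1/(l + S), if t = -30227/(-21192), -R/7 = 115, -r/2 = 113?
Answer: 21192/22579724771 ≈ 9.3854e-7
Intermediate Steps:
r = -226 (r = -2*113 = -226)
R = -805 (R = -7*115 = -805)
t = 30227/21192 (t = -30227*(-1/21192) = 30227/21192 ≈ 1.4263)
S = 53455259/21192 (S = 2521 + 30227/21192 = 53455259/21192 ≈ 2522.4)
l = 1062961 (l = (-226 - 805)² = (-1031)² = 1062961)
1/(l + S) = 1/(1062961 + 53455259/21192) = 1/(22579724771/21192) = 21192/22579724771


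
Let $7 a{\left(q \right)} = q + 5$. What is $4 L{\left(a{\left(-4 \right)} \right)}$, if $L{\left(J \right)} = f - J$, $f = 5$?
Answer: $\frac{136}{7} \approx 19.429$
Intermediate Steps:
$a{\left(q \right)} = \frac{5}{7} + \frac{q}{7}$ ($a{\left(q \right)} = \frac{q + 5}{7} = \frac{5 + q}{7} = \frac{5}{7} + \frac{q}{7}$)
$L{\left(J \right)} = 5 - J$
$4 L{\left(a{\left(-4 \right)} \right)} = 4 \left(5 - \left(\frac{5}{7} + \frac{1}{7} \left(-4\right)\right)\right) = 4 \left(5 - \left(\frac{5}{7} - \frac{4}{7}\right)\right) = 4 \left(5 - \frac{1}{7}\right) = 4 \cdot \frac{34}{7} = \frac{136}{7}$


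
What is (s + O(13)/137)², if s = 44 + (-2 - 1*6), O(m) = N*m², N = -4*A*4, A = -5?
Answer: 340476304/18769 ≈ 18140.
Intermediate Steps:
N = 80 (N = -4*(-5)*4 = 20*4 = 80)
O(m) = 80*m²
s = 36 (s = 44 + (-2 - 6) = 44 - 8 = 36)
(s + O(13)/137)² = (36 + (80*13²)/137)² = (36 + (80*169)*(1/137))² = (36 + 13520*(1/137))² = (36 + 13520/137)² = (18452/137)² = 340476304/18769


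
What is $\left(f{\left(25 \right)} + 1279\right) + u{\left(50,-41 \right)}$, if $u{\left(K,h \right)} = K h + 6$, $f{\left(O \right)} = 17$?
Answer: $-748$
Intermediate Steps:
$u{\left(K,h \right)} = 6 + K h$
$\left(f{\left(25 \right)} + 1279\right) + u{\left(50,-41 \right)} = \left(17 + 1279\right) + \left(6 + 50 \left(-41\right)\right) = 1296 + \left(6 - 2050\right) = 1296 - 2044 = -748$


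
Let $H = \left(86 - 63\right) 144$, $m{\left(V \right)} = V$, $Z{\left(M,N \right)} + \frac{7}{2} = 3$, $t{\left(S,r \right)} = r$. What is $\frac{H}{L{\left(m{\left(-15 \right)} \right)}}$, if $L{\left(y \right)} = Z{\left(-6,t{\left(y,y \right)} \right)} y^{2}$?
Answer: $- \frac{736}{25} \approx -29.44$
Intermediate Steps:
$Z{\left(M,N \right)} = - \frac{1}{2}$ ($Z{\left(M,N \right)} = - \frac{7}{2} + 3 = - \frac{1}{2}$)
$H = 3312$ ($H = 23 \cdot 144 = 3312$)
$L{\left(y \right)} = - \frac{y^{2}}{2}$
$\frac{H}{L{\left(m{\left(-15 \right)} \right)}} = \frac{3312}{\left(- \frac{1}{2}\right) \left(-15\right)^{2}} = \frac{3312}{\left(- \frac{1}{2}\right) 225} = \frac{3312}{- \frac{225}{2}} = 3312 \left(- \frac{2}{225}\right) = - \frac{736}{25}$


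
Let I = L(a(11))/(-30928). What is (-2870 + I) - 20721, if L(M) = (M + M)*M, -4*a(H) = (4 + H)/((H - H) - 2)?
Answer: -23347918561/989696 ≈ -23591.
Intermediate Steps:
a(H) = ½ + H/8 (a(H) = -(4 + H)/(4*((H - H) - 2)) = -(4 + H)/(4*(0 - 2)) = -(4 + H)/(4*(-2)) = -(4 + H)*(-1)/(4*2) = -(-2 - H/2)/4 = ½ + H/8)
L(M) = 2*M² (L(M) = (2*M)*M = 2*M²)
I = -225/989696 (I = (2*(½ + (⅛)*11)²)/(-30928) = (2*(½ + 11/8)²)*(-1/30928) = (2*(15/8)²)*(-1/30928) = (2*(225/64))*(-1/30928) = (225/32)*(-1/30928) = -225/989696 ≈ -0.00022734)
(-2870 + I) - 20721 = (-2870 - 225/989696) - 20721 = -2840427745/989696 - 20721 = -23347918561/989696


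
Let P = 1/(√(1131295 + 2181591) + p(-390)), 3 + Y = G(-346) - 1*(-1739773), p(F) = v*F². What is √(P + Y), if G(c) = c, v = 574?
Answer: √(101057810220584455223284238839533353904 - 7622232865847114*√3312886)/7622232865847114 ≈ 1318.9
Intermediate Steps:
p(F) = 574*F²
Y = 1739424 (Y = -3 + (-346 - 1*(-1739773)) = -3 + (-346 + 1739773) = -3 + 1739427 = 1739424)
P = 1/(87305400 + √3312886) (P = 1/(√(1131295 + 2181591) + 574*(-390)²) = 1/(√3312886 + 574*152100) = 1/(√3312886 + 87305400) = 1/(87305400 + √3312886) ≈ 1.1454e-8)
√(P + Y) = √((43652700/3811116432923557 - √3312886/7622232865847114) + 1739424) = √(6629147390221668863868/3811116432923557 - √3312886/7622232865847114)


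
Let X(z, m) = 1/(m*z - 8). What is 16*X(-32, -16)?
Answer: 2/63 ≈ 0.031746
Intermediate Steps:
X(z, m) = 1/(-8 + m*z)
16*X(-32, -16) = 16/(-8 - 16*(-32)) = 16/(-8 + 512) = 16/504 = 16*(1/504) = 2/63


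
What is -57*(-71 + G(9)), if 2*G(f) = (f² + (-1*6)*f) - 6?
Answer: 6897/2 ≈ 3448.5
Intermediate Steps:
G(f) = -3 + f²/2 - 3*f (G(f) = ((f² + (-1*6)*f) - 6)/2 = ((f² - 6*f) - 6)/2 = (-6 + f² - 6*f)/2 = -3 + f²/2 - 3*f)
-57*(-71 + G(9)) = -57*(-71 + (-3 + (½)*9² - 3*9)) = -57*(-71 + (-3 + (½)*81 - 27)) = -57*(-71 + (-3 + 81/2 - 27)) = -57*(-71 + 21/2) = -57*(-121/2) = 6897/2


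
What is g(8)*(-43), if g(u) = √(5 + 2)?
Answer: -43*√7 ≈ -113.77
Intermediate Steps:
g(u) = √7
g(8)*(-43) = √7*(-43) = -43*√7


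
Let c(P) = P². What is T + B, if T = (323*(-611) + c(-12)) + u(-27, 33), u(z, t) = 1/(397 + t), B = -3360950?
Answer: -1530008369/430 ≈ -3.5582e+6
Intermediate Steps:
T = -84799869/430 (T = (323*(-611) + (-12)²) + 1/(397 + 33) = (-197353 + 144) + 1/430 = -197209 + 1/430 = -84799869/430 ≈ -1.9721e+5)
T + B = -84799869/430 - 3360950 = -1530008369/430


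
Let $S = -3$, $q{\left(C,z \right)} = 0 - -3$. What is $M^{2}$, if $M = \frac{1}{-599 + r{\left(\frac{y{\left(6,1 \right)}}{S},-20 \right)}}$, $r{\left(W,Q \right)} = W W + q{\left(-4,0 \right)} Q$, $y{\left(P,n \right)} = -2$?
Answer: $\frac{81}{35129329} \approx 2.3058 \cdot 10^{-6}$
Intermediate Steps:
$q{\left(C,z \right)} = 3$ ($q{\left(C,z \right)} = 0 + 3 = 3$)
$r{\left(W,Q \right)} = W^{2} + 3 Q$ ($r{\left(W,Q \right)} = W W + 3 Q = W^{2} + 3 Q$)
$M = - \frac{9}{5927}$ ($M = \frac{1}{-599 + \left(\left(- \frac{2}{-3}\right)^{2} + 3 \left(-20\right)\right)} = \frac{1}{-599 - \left(60 - \left(\left(-2\right) \left(- \frac{1}{3}\right)\right)^{2}\right)} = \frac{1}{-599 - \left(60 - \left(\frac{2}{3}\right)^{2}\right)} = \frac{1}{-599 + \left(\frac{4}{9} - 60\right)} = \frac{1}{-599 - \frac{536}{9}} = \frac{1}{- \frac{5927}{9}} = - \frac{9}{5927} \approx -0.0015185$)
$M^{2} = \left(- \frac{9}{5927}\right)^{2} = \frac{81}{35129329}$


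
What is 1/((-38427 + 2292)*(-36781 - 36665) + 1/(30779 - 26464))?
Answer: 4315/11451885771151 ≈ 3.7679e-10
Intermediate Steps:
1/((-38427 + 2292)*(-36781 - 36665) + 1/(30779 - 26464)) = 1/(-36135*(-73446) + 1/4315) = 1/(2653971210 + 1/4315) = 1/(11451885771151/4315) = 4315/11451885771151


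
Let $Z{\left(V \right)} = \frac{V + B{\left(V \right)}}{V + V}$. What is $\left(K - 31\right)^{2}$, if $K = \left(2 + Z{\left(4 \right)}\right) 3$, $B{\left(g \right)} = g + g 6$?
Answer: $169$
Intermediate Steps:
$B{\left(g \right)} = 7 g$ ($B{\left(g \right)} = g + 6 g = 7 g$)
$Z{\left(V \right)} = 4$ ($Z{\left(V \right)} = \frac{V + 7 V}{V + V} = \frac{8 V}{2 V} = 8 V \frac{1}{2 V} = 4$)
$K = 18$ ($K = \left(2 + 4\right) 3 = 6 \cdot 3 = 18$)
$\left(K - 31\right)^{2} = \left(18 - 31\right)^{2} = \left(-13\right)^{2} = 169$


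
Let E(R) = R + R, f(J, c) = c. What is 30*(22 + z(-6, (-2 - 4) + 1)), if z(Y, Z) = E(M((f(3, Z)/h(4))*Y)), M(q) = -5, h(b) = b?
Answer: 360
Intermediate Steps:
E(R) = 2*R
z(Y, Z) = -10 (z(Y, Z) = 2*(-5) = -10)
30*(22 + z(-6, (-2 - 4) + 1)) = 30*(22 - 10) = 30*12 = 360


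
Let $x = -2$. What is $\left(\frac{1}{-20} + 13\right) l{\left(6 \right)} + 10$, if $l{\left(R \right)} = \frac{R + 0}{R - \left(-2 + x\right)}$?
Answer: $\frac{1777}{100} \approx 17.77$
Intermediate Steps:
$l{\left(R \right)} = \frac{R}{4 + R}$ ($l{\left(R \right)} = \frac{R + 0}{R + \left(2 - -2\right)} = \frac{R}{R + \left(2 + 2\right)} = \frac{R}{R + 4} = \frac{R}{4 + R}$)
$\left(\frac{1}{-20} + 13\right) l{\left(6 \right)} + 10 = \left(\frac{1}{-20} + 13\right) \frac{6}{4 + 6} + 10 = \left(- \frac{1}{20} + 13\right) \frac{6}{10} + 10 = \frac{259 \cdot 6 \cdot \frac{1}{10}}{20} + 10 = \frac{259}{20} \cdot \frac{3}{5} + 10 = \frac{777}{100} + 10 = \frac{1777}{100}$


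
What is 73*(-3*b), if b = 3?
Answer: -657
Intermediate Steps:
73*(-3*b) = 73*(-3*3) = 73*(-9) = -657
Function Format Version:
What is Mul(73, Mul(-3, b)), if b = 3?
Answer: -657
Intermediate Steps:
Mul(73, Mul(-3, b)) = Mul(73, Mul(-3, 3)) = Mul(73, -9) = -657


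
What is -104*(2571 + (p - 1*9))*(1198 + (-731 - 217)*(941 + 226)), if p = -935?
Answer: 186994806544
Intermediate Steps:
-104*(2571 + (p - 1*9))*(1198 + (-731 - 217)*(941 + 226)) = -104*(2571 + (-935 - 1*9))*(1198 + (-731 - 217)*(941 + 226)) = -104*(2571 + (-935 - 9))*(1198 - 948*1167) = -104*(2571 - 944)*(1198 - 1106316) = -169208*(-1105118) = -104*(-1798026986) = 186994806544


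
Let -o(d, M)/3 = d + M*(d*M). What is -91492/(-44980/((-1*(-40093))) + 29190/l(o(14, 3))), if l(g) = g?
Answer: 7336377512/5662887 ≈ 1295.5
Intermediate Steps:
o(d, M) = -3*d - 3*d*M² (o(d, M) = -3*(d + M*(d*M)) = -3*(d + M*(M*d)) = -3*(d + d*M²) = -3*d - 3*d*M²)
-91492/(-44980/((-1*(-40093))) + 29190/l(o(14, 3))) = -91492/(-44980/((-1*(-40093))) + 29190/((-3*14*(1 + 3²)))) = -91492/(-44980/40093 + 29190/((-3*14*(1 + 9)))) = -91492/(-44980*1/40093 + 29190/((-3*14*10))) = -91492/(-44980/40093 + 29190/(-420)) = -91492/(-44980/40093 + 29190*(-1/420)) = -91492/(-44980/40093 - 139/2) = -91492/(-5662887/80186) = -91492*(-80186/5662887) = 7336377512/5662887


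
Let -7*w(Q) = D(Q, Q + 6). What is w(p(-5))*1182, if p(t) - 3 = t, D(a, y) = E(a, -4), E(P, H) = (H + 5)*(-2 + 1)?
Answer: 1182/7 ≈ 168.86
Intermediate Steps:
E(P, H) = -5 - H (E(P, H) = (5 + H)*(-1) = -5 - H)
D(a, y) = -1 (D(a, y) = -5 - 1*(-4) = -5 + 4 = -1)
p(t) = 3 + t
w(Q) = ⅐ (w(Q) = -⅐*(-1) = ⅐)
w(p(-5))*1182 = (⅐)*1182 = 1182/7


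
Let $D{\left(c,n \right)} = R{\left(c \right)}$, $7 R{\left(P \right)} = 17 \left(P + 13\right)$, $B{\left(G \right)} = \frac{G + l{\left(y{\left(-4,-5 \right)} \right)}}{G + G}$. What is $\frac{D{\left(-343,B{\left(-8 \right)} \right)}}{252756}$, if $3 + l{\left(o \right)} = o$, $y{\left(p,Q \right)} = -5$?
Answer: $- \frac{55}{17346} \approx -0.0031708$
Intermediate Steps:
$l{\left(o \right)} = -3 + o$
$B{\left(G \right)} = \frac{-8 + G}{2 G}$ ($B{\left(G \right)} = \frac{G - 8}{G + G} = \frac{G - 8}{2 G} = \left(-8 + G\right) \frac{1}{2 G} = \frac{-8 + G}{2 G}$)
$R{\left(P \right)} = \frac{221}{7} + \frac{17 P}{7}$ ($R{\left(P \right)} = \frac{17 \left(P + 13\right)}{7} = \frac{17 \left(13 + P\right)}{7} = \frac{221 + 17 P}{7} = \frac{221}{7} + \frac{17 P}{7}$)
$D{\left(c,n \right)} = \frac{221}{7} + \frac{17 c}{7}$
$\frac{D{\left(-343,B{\left(-8 \right)} \right)}}{252756} = \frac{\frac{221}{7} + \frac{17}{7} \left(-343\right)}{252756} = \left(\frac{221}{7} - 833\right) \frac{1}{252756} = \left(- \frac{5610}{7}\right) \frac{1}{252756} = - \frac{55}{17346}$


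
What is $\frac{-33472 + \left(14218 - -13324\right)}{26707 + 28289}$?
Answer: $- \frac{2965}{27498} \approx -0.10783$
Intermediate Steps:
$\frac{-33472 + \left(14218 - -13324\right)}{26707 + 28289} = \frac{-33472 + \left(14218 + 13324\right)}{54996} = \left(-33472 + 27542\right) \frac{1}{54996} = \left(-5930\right) \frac{1}{54996} = - \frac{2965}{27498}$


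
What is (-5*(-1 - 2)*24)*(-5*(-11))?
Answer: 19800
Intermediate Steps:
(-5*(-1 - 2)*24)*(-5*(-11)) = (-5*(-3)*24)*55 = (15*24)*55 = 360*55 = 19800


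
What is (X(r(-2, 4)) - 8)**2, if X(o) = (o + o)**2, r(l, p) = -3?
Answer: 784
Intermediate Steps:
X(o) = 4*o**2 (X(o) = (2*o)**2 = 4*o**2)
(X(r(-2, 4)) - 8)**2 = (4*(-3)**2 - 8)**2 = (4*9 - 8)**2 = (36 - 8)**2 = 28**2 = 784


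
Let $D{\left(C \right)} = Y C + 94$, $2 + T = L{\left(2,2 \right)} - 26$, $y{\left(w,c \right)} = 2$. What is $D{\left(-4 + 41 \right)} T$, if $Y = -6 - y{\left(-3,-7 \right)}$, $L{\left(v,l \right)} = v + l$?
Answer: $4848$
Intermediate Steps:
$L{\left(v,l \right)} = l + v$
$T = -24$ ($T = -2 + \left(\left(2 + 2\right) - 26\right) = -2 + \left(4 - 26\right) = -2 - 22 = -24$)
$Y = -8$ ($Y = -6 - 2 = -8$)
$D{\left(C \right)} = 94 - 8 C$ ($D{\left(C \right)} = - 8 C + 94 = 94 - 8 C$)
$D{\left(-4 + 41 \right)} T = \left(94 - 8 \left(-4 + 41\right)\right) \left(-24\right) = \left(94 - 296\right) \left(-24\right) = \left(-202\right) \left(-24\right) = 4848$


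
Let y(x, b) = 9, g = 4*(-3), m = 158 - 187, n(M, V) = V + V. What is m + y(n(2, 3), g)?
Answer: -20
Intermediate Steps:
n(M, V) = 2*V
m = -29
g = -12
m + y(n(2, 3), g) = -29 + 9 = -20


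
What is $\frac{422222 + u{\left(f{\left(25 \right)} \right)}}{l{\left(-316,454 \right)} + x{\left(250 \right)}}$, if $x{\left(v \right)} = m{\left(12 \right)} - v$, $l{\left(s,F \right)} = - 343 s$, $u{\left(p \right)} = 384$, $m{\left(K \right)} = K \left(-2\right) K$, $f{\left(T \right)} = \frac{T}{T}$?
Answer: $\frac{211303}{53925} \approx 3.9185$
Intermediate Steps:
$f{\left(T \right)} = 1$
$m{\left(K \right)} = - 2 K^{2}$ ($m{\left(K \right)} = - 2 K K = - 2 K^{2}$)
$x{\left(v \right)} = -288 - v$ ($x{\left(v \right)} = - 2 \cdot 12^{2} - v = \left(-2\right) 144 - v = -288 - v$)
$\frac{422222 + u{\left(f{\left(25 \right)} \right)}}{l{\left(-316,454 \right)} + x{\left(250 \right)}} = \frac{422222 + 384}{\left(-343\right) \left(-316\right) - 538} = \frac{422606}{108388 - 538} = \frac{422606}{107850} = 422606 \cdot \frac{1}{107850} = \frac{211303}{53925}$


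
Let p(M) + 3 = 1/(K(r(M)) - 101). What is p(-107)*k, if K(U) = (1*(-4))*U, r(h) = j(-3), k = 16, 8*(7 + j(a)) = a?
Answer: -6896/143 ≈ -48.224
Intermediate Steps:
j(a) = -7 + a/8
r(h) = -59/8 (r(h) = -7 + (⅛)*(-3) = -7 - 3/8 = -59/8)
K(U) = -4*U
p(M) = -431/143 (p(M) = -3 + 1/(-4*(-59/8) - 101) = -3 + 1/(59/2 - 101) = -3 + 1/(-143/2) = -3 - 2/143 = -431/143)
p(-107)*k = -431/143*16 = -6896/143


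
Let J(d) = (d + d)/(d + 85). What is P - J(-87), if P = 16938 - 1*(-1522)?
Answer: 18373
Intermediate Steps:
P = 18460 (P = 16938 + 1522 = 18460)
J(d) = 2*d/(85 + d) (J(d) = (2*d)/(85 + d) = 2*d/(85 + d))
P - J(-87) = 18460 - 2*(-87)/(85 - 87) = 18460 - 2*(-87)/(-2) = 18460 - 2*(-87)*(-1)/2 = 18460 - 1*87 = 18460 - 87 = 18373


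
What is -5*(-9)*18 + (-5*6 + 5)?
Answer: 785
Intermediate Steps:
-5*(-9)*18 + (-5*6 + 5) = 45*18 + (-30 + 5) = 810 - 25 = 785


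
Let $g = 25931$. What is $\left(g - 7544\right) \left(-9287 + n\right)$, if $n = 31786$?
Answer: $413689113$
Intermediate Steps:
$\left(g - 7544\right) \left(-9287 + n\right) = \left(25931 - 7544\right) \left(-9287 + 31786\right) = 18387 \cdot 22499 = 413689113$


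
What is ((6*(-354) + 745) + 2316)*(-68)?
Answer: -63716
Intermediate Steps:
((6*(-354) + 745) + 2316)*(-68) = ((-2124 + 745) + 2316)*(-68) = (-1379 + 2316)*(-68) = 937*(-68) = -63716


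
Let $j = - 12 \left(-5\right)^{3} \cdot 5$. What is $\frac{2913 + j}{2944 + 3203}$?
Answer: $\frac{1157}{683} \approx 1.694$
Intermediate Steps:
$j = 7500$ ($j = \left(-12\right) \left(-125\right) 5 = 1500 \cdot 5 = 7500$)
$\frac{2913 + j}{2944 + 3203} = \frac{2913 + 7500}{2944 + 3203} = \frac{10413}{6147} = 10413 \cdot \frac{1}{6147} = \frac{1157}{683}$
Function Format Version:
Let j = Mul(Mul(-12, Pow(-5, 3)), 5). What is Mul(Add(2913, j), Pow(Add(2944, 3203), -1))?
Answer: Rational(1157, 683) ≈ 1.6940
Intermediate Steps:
j = 7500 (j = Mul(Mul(-12, -125), 5) = Mul(1500, 5) = 7500)
Mul(Add(2913, j), Pow(Add(2944, 3203), -1)) = Mul(Add(2913, 7500), Pow(Add(2944, 3203), -1)) = Mul(10413, Pow(6147, -1)) = Mul(10413, Rational(1, 6147)) = Rational(1157, 683)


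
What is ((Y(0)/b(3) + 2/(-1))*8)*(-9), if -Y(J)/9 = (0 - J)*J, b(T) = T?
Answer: 144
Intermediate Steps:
Y(J) = 9*J**2 (Y(J) = -9*(0 - J)*J = -9*(-J)*J = -(-9)*J**2 = 9*J**2)
((Y(0)/b(3) + 2/(-1))*8)*(-9) = (((9*0**2)/3 + 2/(-1))*8)*(-9) = (((9*0)*(1/3) + 2*(-1))*8)*(-9) = ((0*(1/3) - 2)*8)*(-9) = ((0 - 2)*8)*(-9) = -2*8*(-9) = -16*(-9) = 144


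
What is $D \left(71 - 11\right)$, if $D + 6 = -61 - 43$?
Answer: $-6600$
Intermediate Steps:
$D = -110$ ($D = -6 - 104 = -110$)
$D \left(71 - 11\right) = - 110 \left(71 - 11\right) = \left(-110\right) 60 = -6600$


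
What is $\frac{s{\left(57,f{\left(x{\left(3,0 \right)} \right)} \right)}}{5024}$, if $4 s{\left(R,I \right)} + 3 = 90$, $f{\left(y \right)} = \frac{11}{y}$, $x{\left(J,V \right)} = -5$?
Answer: $\frac{87}{20096} \approx 0.0043292$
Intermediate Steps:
$s{\left(R,I \right)} = \frac{87}{4}$ ($s{\left(R,I \right)} = - \frac{3}{4} + \frac{1}{4} \cdot 90 = - \frac{3}{4} + \frac{45}{2} = \frac{87}{4}$)
$\frac{s{\left(57,f{\left(x{\left(3,0 \right)} \right)} \right)}}{5024} = \frac{87}{4 \cdot 5024} = \frac{87}{4} \cdot \frac{1}{5024} = \frac{87}{20096}$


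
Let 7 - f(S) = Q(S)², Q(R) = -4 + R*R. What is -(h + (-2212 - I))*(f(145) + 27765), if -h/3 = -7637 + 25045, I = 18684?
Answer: -32308413397280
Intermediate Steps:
Q(R) = -4 + R²
h = -52224 (h = -3*(-7637 + 25045) = -3*17408 = -52224)
f(S) = 7 - (-4 + S²)²
-(h + (-2212 - I))*(f(145) + 27765) = -(-52224 + (-2212 - 1*18684))*((7 - (-4 + 145²)²) + 27765) = -(-52224 + (-2212 - 18684))*((7 - (-4 + 21025)²) + 27765) = -(-52224 - 20896)*((7 - 1*21021²) + 27765) = -(-73120)*((7 - 1*441882441) + 27765) = -(-73120)*((7 - 441882441) + 27765) = -(-73120)*(-441882434 + 27765) = -(-73120)*(-441854669) = -1*32308413397280 = -32308413397280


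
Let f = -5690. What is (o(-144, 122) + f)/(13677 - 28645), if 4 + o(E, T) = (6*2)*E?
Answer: 3711/7484 ≈ 0.49586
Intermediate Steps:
o(E, T) = -4 + 12*E (o(E, T) = -4 + (6*2)*E = -4 + 12*E)
(o(-144, 122) + f)/(13677 - 28645) = ((-4 + 12*(-144)) - 5690)/(13677 - 28645) = ((-4 - 1728) - 5690)/(-14968) = (-1732 - 5690)*(-1/14968) = -7422*(-1/14968) = 3711/7484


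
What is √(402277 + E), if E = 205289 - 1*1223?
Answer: √606343 ≈ 778.68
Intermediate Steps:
E = 204066 (E = 205289 - 1223 = 204066)
√(402277 + E) = √(402277 + 204066) = √606343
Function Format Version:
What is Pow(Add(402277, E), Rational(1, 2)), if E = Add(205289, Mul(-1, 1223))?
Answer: Pow(606343, Rational(1, 2)) ≈ 778.68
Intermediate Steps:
E = 204066 (E = Add(205289, -1223) = 204066)
Pow(Add(402277, E), Rational(1, 2)) = Pow(Add(402277, 204066), Rational(1, 2)) = Pow(606343, Rational(1, 2))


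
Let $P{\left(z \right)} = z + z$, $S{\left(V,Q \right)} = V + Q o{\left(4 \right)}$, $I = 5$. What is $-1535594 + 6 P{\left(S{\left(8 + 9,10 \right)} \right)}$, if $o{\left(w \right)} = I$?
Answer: $-1534790$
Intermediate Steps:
$o{\left(w \right)} = 5$
$S{\left(V,Q \right)} = V + 5 Q$ ($S{\left(V,Q \right)} = V + Q 5 = V + 5 Q$)
$P{\left(z \right)} = 2 z$
$-1535594 + 6 P{\left(S{\left(8 + 9,10 \right)} \right)} = -1535594 + 6 \cdot 2 \left(\left(8 + 9\right) + 5 \cdot 10\right) = -1535594 + 6 \cdot 2 \left(17 + 50\right) = -1535594 + 6 \cdot 2 \cdot 67 = -1535594 + 6 \cdot 134 = -1535594 + 804 = -1534790$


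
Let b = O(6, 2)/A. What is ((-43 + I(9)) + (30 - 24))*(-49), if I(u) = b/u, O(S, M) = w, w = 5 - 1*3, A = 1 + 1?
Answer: 16268/9 ≈ 1807.6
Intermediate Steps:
A = 2
w = 2 (w = 5 - 3 = 2)
O(S, M) = 2
b = 1 (b = 2/2 = 2*(½) = 1)
I(u) = 1/u
((-43 + I(9)) + (30 - 24))*(-49) = ((-43 + 1/9) + (30 - 24))*(-49) = ((-43 + ⅑) + 6)*(-49) = (-386/9 + 6)*(-49) = -332/9*(-49) = 16268/9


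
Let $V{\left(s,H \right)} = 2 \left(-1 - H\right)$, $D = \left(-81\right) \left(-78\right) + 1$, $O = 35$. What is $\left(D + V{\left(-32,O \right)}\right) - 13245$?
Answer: $-6998$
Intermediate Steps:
$D = 6319$ ($D = 6318 + 1 = 6319$)
$V{\left(s,H \right)} = -2 - 2 H$
$\left(D + V{\left(-32,O \right)}\right) - 13245 = \left(6319 - 72\right) - 13245 = 6247 - 13245 = -6998$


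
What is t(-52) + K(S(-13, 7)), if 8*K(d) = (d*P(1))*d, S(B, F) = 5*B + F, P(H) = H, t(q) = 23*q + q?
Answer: -1655/2 ≈ -827.50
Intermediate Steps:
t(q) = 24*q
S(B, F) = F + 5*B
K(d) = d²/8 (K(d) = ((d*1)*d)/8 = (d*d)/8 = d²/8)
t(-52) + K(S(-13, 7)) = 24*(-52) + (7 + 5*(-13))²/8 = -1248 + (7 - 65)²/8 = -1248 + (⅛)*(-58)² = -1248 + (⅛)*3364 = -1248 + 841/2 = -1655/2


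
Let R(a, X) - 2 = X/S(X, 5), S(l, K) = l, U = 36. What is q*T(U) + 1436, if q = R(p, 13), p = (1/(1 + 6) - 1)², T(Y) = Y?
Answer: 1544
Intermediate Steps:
p = 36/49 (p = (1/7 - 1)² = (⅐ - 1)² = (-6/7)² = 36/49 ≈ 0.73469)
R(a, X) = 3 (R(a, X) = 2 + X/X = 2 + 1 = 3)
q = 3
q*T(U) + 1436 = 3*36 + 1436 = 108 + 1436 = 1544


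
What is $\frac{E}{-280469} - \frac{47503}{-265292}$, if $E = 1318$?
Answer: $\frac{12973464051}{74406181948} \approx 0.17436$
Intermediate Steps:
$\frac{E}{-280469} - \frac{47503}{-265292} = \frac{1318}{-280469} - \frac{47503}{-265292} = 1318 \left(- \frac{1}{280469}\right) - - \frac{47503}{265292} = - \frac{1318}{280469} + \frac{47503}{265292} = \frac{12973464051}{74406181948}$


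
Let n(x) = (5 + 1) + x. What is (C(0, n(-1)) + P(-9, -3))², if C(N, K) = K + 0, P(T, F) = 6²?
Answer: 1681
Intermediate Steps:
n(x) = 6 + x
P(T, F) = 36
C(N, K) = K
(C(0, n(-1)) + P(-9, -3))² = ((6 - 1) + 36)² = (5 + 36)² = 41² = 1681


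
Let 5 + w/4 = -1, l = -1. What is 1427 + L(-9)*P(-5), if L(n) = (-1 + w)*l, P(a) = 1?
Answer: 1452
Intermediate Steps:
w = -24 (w = -20 + 4*(-1) = -20 - 4 = -24)
L(n) = 25 (L(n) = (-1 - 24)*(-1) = -25*(-1) = 25)
1427 + L(-9)*P(-5) = 1427 + 25*1 = 1427 + 25 = 1452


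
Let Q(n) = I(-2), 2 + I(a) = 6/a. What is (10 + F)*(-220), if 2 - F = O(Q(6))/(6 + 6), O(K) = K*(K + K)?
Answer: -5170/3 ≈ -1723.3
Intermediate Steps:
I(a) = -2 + 6/a
Q(n) = -5 (Q(n) = -2 + 6/(-2) = -2 + 6*(-½) = -2 - 3 = -5)
O(K) = 2*K² (O(K) = K*(2*K) = 2*K²)
F = -13/6 (F = 2 - 2*(-5)²/(6 + 6) = 2 - 2*25/12 = 2 - 50/12 = 2 - 1*25/6 = 2 - 25/6 = -13/6 ≈ -2.1667)
(10 + F)*(-220) = (10 - 13/6)*(-220) = (47/6)*(-220) = -5170/3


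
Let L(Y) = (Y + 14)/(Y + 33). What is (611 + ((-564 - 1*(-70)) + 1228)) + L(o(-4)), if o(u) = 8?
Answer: 55167/41 ≈ 1345.5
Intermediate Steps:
L(Y) = (14 + Y)/(33 + Y)
(611 + ((-564 - 1*(-70)) + 1228)) + L(o(-4)) = (611 + ((-564 - 1*(-70)) + 1228)) + (14 + 8)/(33 + 8) = (611 + ((-564 + 70) + 1228)) + 22/41 = (611 + (-494 + 1228)) + (1/41)*22 = (611 + 734) + 22/41 = 1345 + 22/41 = 55167/41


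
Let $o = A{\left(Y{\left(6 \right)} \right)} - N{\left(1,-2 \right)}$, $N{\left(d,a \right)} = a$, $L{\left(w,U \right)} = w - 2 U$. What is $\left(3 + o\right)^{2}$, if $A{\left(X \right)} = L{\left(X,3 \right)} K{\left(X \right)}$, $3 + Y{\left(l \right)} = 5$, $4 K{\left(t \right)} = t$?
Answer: $9$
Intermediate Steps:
$K{\left(t \right)} = \frac{t}{4}$
$Y{\left(l \right)} = 2$ ($Y{\left(l \right)} = -3 + 5 = 2$)
$A{\left(X \right)} = \frac{X \left(-6 + X\right)}{4}$ ($A{\left(X \right)} = \left(X - 6\right) \frac{X}{4} = \left(-6 + X\right) \frac{X}{4} = \frac{X \left(-6 + X\right)}{4}$)
$o = 0$ ($o = \frac{1}{4} \cdot 2 \left(-6 + 2\right) - -2 = \frac{1}{4} \cdot 2 \left(-4\right) + 2 = -2 + 2 = 0$)
$\left(3 + o\right)^{2} = \left(3 + 0\right)^{2} = 3^{2} = 9$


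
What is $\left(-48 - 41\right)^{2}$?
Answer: $7921$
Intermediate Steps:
$\left(-48 - 41\right)^{2} = \left(-89\right)^{2} = 7921$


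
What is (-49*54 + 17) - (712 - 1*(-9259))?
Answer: -12600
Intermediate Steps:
(-49*54 + 17) - (712 - 1*(-9259)) = (-2646 + 17) - (712 + 9259) = -2629 - 1*9971 = -2629 - 9971 = -12600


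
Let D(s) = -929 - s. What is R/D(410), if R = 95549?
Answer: -95549/1339 ≈ -71.359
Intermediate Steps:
R/D(410) = 95549/(-929 - 1*410) = 95549/(-929 - 410) = 95549/(-1339) = 95549*(-1/1339) = -95549/1339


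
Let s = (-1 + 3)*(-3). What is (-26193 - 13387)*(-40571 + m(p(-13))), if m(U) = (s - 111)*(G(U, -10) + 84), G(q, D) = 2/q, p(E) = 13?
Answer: 1995504860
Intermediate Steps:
s = -6 (s = 2*(-3) = -6)
m(U) = -9828 - 234/U (m(U) = (-6 - 111)*(2/U + 84) = -117*(84 + 2/U) = -9828 - 234/U)
(-26193 - 13387)*(-40571 + m(p(-13))) = (-26193 - 13387)*(-40571 + (-9828 - 234/13)) = -39580*(-40571 + (-9828 - 234*1/13)) = -39580*(-40571 + (-9828 - 18)) = -39580*(-40571 - 9846) = -39580*(-50417) = 1995504860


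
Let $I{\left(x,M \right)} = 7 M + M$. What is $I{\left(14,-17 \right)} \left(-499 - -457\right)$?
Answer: $5712$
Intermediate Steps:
$I{\left(x,M \right)} = 8 M$
$I{\left(14,-17 \right)} \left(-499 - -457\right) = 8 \left(-17\right) \left(-499 - -457\right) = - 136 \left(-499 + 457\right) = \left(-136\right) \left(-42\right) = 5712$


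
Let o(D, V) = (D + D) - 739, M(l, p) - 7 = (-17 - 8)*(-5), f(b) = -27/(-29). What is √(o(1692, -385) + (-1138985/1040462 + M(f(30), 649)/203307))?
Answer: √77781067659341700222326/5423928406 ≈ 51.419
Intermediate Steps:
f(b) = 27/29 (f(b) = -27*(-1/29) = 27/29)
M(l, p) = 132 (M(l, p) = 7 + (-17 - 8)*(-5) = 7 - 25*(-5) = 7 + 125 = 132)
o(D, V) = -739 + 2*D (o(D, V) = 2*D - 739 = -739 + 2*D)
√(o(1692, -385) + (-1138985/1040462 + M(f(30), 649)/203307)) = √((-739 + 2*1692) + (-1138985/1040462 + 132/203307)) = √((-739 + 3384) + (-1138985*1/1040462 + 132*(1/203307))) = √(2645 + (-1138985/1040462 + 44/67769)) = √(2645 - 77142094137/70511069278) = √(186424636146173/70511069278) = √77781067659341700222326/5423928406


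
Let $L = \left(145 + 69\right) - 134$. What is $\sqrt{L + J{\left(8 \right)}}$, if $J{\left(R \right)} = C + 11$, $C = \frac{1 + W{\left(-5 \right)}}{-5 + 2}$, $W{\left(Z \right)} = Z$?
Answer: $\frac{\sqrt{831}}{3} \approx 9.609$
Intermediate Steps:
$L = 80$ ($L = 214 - 134 = 80$)
$C = \frac{4}{3}$ ($C = \frac{1 - 5}{-5 + 2} = - \frac{4}{-3} = \left(-4\right) \left(- \frac{1}{3}\right) = \frac{4}{3} \approx 1.3333$)
$J{\left(R \right)} = \frac{37}{3}$ ($J{\left(R \right)} = \frac{4}{3} + 11 = \frac{37}{3}$)
$\sqrt{L + J{\left(8 \right)}} = \sqrt{80 + \frac{37}{3}} = \sqrt{\frac{277}{3}} = \frac{\sqrt{831}}{3}$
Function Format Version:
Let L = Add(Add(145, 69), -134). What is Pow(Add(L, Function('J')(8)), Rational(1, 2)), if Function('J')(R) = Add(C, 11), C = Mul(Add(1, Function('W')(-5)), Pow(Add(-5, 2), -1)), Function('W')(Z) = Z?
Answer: Mul(Rational(1, 3), Pow(831, Rational(1, 2))) ≈ 9.6090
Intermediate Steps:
L = 80 (L = Add(214, -134) = 80)
C = Rational(4, 3) (C = Mul(Add(1, -5), Pow(Add(-5, 2), -1)) = Mul(-4, Pow(-3, -1)) = Mul(-4, Rational(-1, 3)) = Rational(4, 3) ≈ 1.3333)
Function('J')(R) = Rational(37, 3) (Function('J')(R) = Add(Rational(4, 3), 11) = Rational(37, 3))
Pow(Add(L, Function('J')(8)), Rational(1, 2)) = Pow(Add(80, Rational(37, 3)), Rational(1, 2)) = Pow(Rational(277, 3), Rational(1, 2)) = Mul(Rational(1, 3), Pow(831, Rational(1, 2)))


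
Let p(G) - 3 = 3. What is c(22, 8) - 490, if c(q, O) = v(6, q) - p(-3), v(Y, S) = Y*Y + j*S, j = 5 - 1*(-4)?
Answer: -262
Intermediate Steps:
j = 9 (j = 5 + 4 = 9)
p(G) = 6 (p(G) = 3 + 3 = 6)
v(Y, S) = Y² + 9*S (v(Y, S) = Y*Y + 9*S = Y² + 9*S)
c(q, O) = 30 + 9*q (c(q, O) = (6² + 9*q) - 1*6 = (36 + 9*q) - 6 = 30 + 9*q)
c(22, 8) - 490 = (30 + 9*22) - 490 = (30 + 198) - 490 = 228 - 490 = -262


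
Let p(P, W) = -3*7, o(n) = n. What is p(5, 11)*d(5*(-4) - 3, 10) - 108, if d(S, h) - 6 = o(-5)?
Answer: -129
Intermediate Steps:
d(S, h) = 1 (d(S, h) = 6 - 5 = 1)
p(P, W) = -21
p(5, 11)*d(5*(-4) - 3, 10) - 108 = -21*1 - 108 = -21 - 108 = -129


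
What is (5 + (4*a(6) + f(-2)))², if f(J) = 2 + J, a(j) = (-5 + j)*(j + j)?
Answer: 2809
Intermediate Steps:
a(j) = 2*j*(-5 + j) (a(j) = (-5 + j)*(2*j) = 2*j*(-5 + j))
(5 + (4*a(6) + f(-2)))² = (5 + (4*(2*6*(-5 + 6)) + (2 - 2)))² = (5 + (4*(2*6*1) + 0))² = (5 + (4*12 + 0))² = (5 + (48 + 0))² = (5 + 48)² = 53² = 2809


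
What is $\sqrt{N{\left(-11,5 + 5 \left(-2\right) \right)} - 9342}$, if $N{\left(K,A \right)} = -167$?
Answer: $i \sqrt{9509} \approx 97.514 i$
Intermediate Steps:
$\sqrt{N{\left(-11,5 + 5 \left(-2\right) \right)} - 9342} = \sqrt{-167 - 9342} = \sqrt{-9509} = i \sqrt{9509}$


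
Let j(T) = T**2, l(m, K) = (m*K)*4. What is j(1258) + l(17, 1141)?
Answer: 1660152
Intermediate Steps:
l(m, K) = 4*K*m (l(m, K) = (K*m)*4 = 4*K*m)
j(1258) + l(17, 1141) = 1258**2 + 4*1141*17 = 1582564 + 77588 = 1660152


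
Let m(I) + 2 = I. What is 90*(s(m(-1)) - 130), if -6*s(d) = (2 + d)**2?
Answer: -11715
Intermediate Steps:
m(I) = -2 + I
s(d) = -(2 + d)**2/6
90*(s(m(-1)) - 130) = 90*(-(2 + (-2 - 1))**2/6 - 130) = 90*(-(2 - 3)**2/6 - 130) = 90*(-1/6*(-1)**2 - 130) = 90*(-1/6*1 - 130) = 90*(-1/6 - 130) = 90*(-781/6) = -11715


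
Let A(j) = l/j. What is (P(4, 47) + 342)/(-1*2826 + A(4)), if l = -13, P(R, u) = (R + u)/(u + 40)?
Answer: -39740/328193 ≈ -0.12109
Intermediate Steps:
P(R, u) = (R + u)/(40 + u)
A(j) = -13/j
(P(4, 47) + 342)/(-1*2826 + A(4)) = ((4 + 47)/(40 + 47) + 342)/(-1*2826 - 13/4) = (51/87 + 342)/(-2826 - 13*1/4) = ((1/87)*51 + 342)/(-2826 - 13/4) = (17/29 + 342)/(-11317/4) = (9935/29)*(-4/11317) = -39740/328193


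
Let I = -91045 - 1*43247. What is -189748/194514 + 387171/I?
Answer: -16798636385/4353612348 ≈ -3.8586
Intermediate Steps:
I = -134292 (I = -91045 - 43247 = -134292)
-189748/194514 + 387171/I = -189748/194514 + 387171/(-134292) = -189748*1/194514 + 387171*(-1/134292) = -94874/97257 - 129057/44764 = -16798636385/4353612348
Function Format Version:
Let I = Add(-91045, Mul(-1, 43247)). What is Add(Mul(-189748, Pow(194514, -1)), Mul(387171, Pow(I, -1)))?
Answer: Rational(-16798636385, 4353612348) ≈ -3.8586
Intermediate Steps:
I = -134292 (I = Add(-91045, -43247) = -134292)
Add(Mul(-189748, Pow(194514, -1)), Mul(387171, Pow(I, -1))) = Add(Mul(-189748, Pow(194514, -1)), Mul(387171, Pow(-134292, -1))) = Add(Mul(-189748, Rational(1, 194514)), Mul(387171, Rational(-1, 134292))) = Add(Rational(-94874, 97257), Rational(-129057, 44764)) = Rational(-16798636385, 4353612348)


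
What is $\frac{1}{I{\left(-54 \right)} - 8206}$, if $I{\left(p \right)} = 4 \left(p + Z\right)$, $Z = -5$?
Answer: $- \frac{1}{8442} \approx -0.00011846$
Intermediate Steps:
$I{\left(p \right)} = -20 + 4 p$ ($I{\left(p \right)} = 4 \left(p - 5\right) = 4 \left(-5 + p\right) = -20 + 4 p$)
$\frac{1}{I{\left(-54 \right)} - 8206} = \frac{1}{\left(-20 + 4 \left(-54\right)\right) - 8206} = \frac{1}{\left(-20 - 216\right) - 8206} = \frac{1}{-236 - 8206} = \frac{1}{-8442} = - \frac{1}{8442}$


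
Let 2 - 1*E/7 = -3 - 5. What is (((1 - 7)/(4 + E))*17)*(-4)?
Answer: 204/37 ≈ 5.5135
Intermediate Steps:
E = 70 (E = 14 - 7*(-3 - 5) = 14 - 7*(-8) = 14 + 56 = 70)
(((1 - 7)/(4 + E))*17)*(-4) = (((1 - 7)/(4 + 70))*17)*(-4) = (-6/74*17)*(-4) = (-6*1/74*17)*(-4) = -3/37*17*(-4) = -51/37*(-4) = 204/37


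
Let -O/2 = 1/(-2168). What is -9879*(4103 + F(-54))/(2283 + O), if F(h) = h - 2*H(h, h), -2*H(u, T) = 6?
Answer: -43424329980/2474773 ≈ -17547.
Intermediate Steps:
O = 1/1084 (O = -2/(-2168) = -2*(-1/2168) = 1/1084 ≈ 0.00092251)
H(u, T) = -3 (H(u, T) = -1/2*6 = -3)
F(h) = 6 + h (F(h) = h - 2*(-3) = h + 6 = 6 + h)
-9879*(4103 + F(-54))/(2283 + O) = -9879*(4103 + (6 - 54))/(2283 + 1/1084) = -9879/(2474773/(1084*(4103 - 48))) = -9879/((2474773/1084)/4055) = -9879/((2474773/1084)*(1/4055)) = -9879/2474773/4395620 = -9879*4395620/2474773 = -43424329980/2474773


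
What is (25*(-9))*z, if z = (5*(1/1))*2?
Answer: -2250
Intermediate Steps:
z = 10 (z = (5*(1*1))*2 = (5*1)*2 = 5*2 = 10)
(25*(-9))*z = (25*(-9))*10 = -225*10 = -2250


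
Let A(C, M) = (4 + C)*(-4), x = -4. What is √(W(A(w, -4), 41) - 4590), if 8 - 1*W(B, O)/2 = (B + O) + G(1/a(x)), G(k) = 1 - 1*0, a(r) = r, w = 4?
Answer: I*√4594 ≈ 67.779*I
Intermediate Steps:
G(k) = 1 (G(k) = 1 + 0 = 1)
A(C, M) = -16 - 4*C
W(B, O) = 14 - 2*B - 2*O (W(B, O) = 16 - 2*((B + O) + 1) = 16 - 2*(1 + B + O) = 16 + (-2 - 2*B - 2*O) = 14 - 2*B - 2*O)
√(W(A(w, -4), 41) - 4590) = √((14 - 2*(-16 - 4*4) - 2*41) - 4590) = √((14 - 2*(-16 - 16) - 82) - 4590) = √((14 - 2*(-32) - 82) - 4590) = √((14 + 64 - 82) - 4590) = √(-4 - 4590) = √(-4594) = I*√4594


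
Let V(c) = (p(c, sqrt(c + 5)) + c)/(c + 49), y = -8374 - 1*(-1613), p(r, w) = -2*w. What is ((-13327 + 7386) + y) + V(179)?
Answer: -2895877/228 - sqrt(46)/57 ≈ -12701.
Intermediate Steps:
y = -6761 (y = -8374 + 1613 = -6761)
V(c) = (c - 2*sqrt(5 + c))/(49 + c) (V(c) = (-2*sqrt(c + 5) + c)/(c + 49) = (-2*sqrt(5 + c) + c)/(49 + c) = (c - 2*sqrt(5 + c))/(49 + c))
((-13327 + 7386) + y) + V(179) = ((-13327 + 7386) - 6761) + (179 - 2*sqrt(5 + 179))/(49 + 179) = (-5941 - 6761) + (179 - 4*sqrt(46))/228 = -12702 + (179 - 4*sqrt(46))/228 = -12702 + (179/228 - sqrt(46)/57) = -2895877/228 - sqrt(46)/57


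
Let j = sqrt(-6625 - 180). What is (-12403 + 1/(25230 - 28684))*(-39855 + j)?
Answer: 1707386725365/3454 - 42839963*I*sqrt(6805)/3454 ≈ 4.9432e+8 - 1.0232e+6*I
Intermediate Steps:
j = I*sqrt(6805) (j = sqrt(-6805) = I*sqrt(6805) ≈ 82.492*I)
(-12403 + 1/(25230 - 28684))*(-39855 + j) = (-12403 + 1/(25230 - 28684))*(-39855 + I*sqrt(6805)) = (-12403 + 1/(-3454))*(-39855 + I*sqrt(6805)) = (-12403 - 1/3454)*(-39855 + I*sqrt(6805)) = -42839963*(-39855 + I*sqrt(6805))/3454 = 1707386725365/3454 - 42839963*I*sqrt(6805)/3454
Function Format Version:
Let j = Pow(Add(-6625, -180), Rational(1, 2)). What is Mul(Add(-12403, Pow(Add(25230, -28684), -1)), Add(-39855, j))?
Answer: Add(Rational(1707386725365, 3454), Mul(Rational(-42839963, 3454), I, Pow(6805, Rational(1, 2)))) ≈ Add(4.9432e+8, Mul(-1.0232e+6, I))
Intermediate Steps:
j = Mul(I, Pow(6805, Rational(1, 2))) (j = Pow(-6805, Rational(1, 2)) = Mul(I, Pow(6805, Rational(1, 2))) ≈ Mul(82.492, I))
Mul(Add(-12403, Pow(Add(25230, -28684), -1)), Add(-39855, j)) = Mul(Add(-12403, Pow(Add(25230, -28684), -1)), Add(-39855, Mul(I, Pow(6805, Rational(1, 2))))) = Mul(Add(-12403, Pow(-3454, -1)), Add(-39855, Mul(I, Pow(6805, Rational(1, 2))))) = Mul(Add(-12403, Rational(-1, 3454)), Add(-39855, Mul(I, Pow(6805, Rational(1, 2))))) = Mul(Rational(-42839963, 3454), Add(-39855, Mul(I, Pow(6805, Rational(1, 2))))) = Add(Rational(1707386725365, 3454), Mul(Rational(-42839963, 3454), I, Pow(6805, Rational(1, 2))))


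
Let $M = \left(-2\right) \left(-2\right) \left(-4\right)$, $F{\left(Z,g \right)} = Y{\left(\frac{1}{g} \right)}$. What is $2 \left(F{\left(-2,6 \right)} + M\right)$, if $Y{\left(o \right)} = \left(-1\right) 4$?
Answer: $-40$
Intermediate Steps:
$Y{\left(o \right)} = -4$
$F{\left(Z,g \right)} = -4$
$M = -16$ ($M = 4 \left(-4\right) = -16$)
$2 \left(F{\left(-2,6 \right)} + M\right) = 2 \left(-4 - 16\right) = 2 \left(-20\right) = -40$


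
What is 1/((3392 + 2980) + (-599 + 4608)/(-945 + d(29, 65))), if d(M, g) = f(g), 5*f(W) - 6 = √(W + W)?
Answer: 141802398777/902962544323009 + 20045*√130/902962544323009 ≈ 0.00015704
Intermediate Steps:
f(W) = 6/5 + √2*√W/5 (f(W) = 6/5 + √(W + W)/5 = 6/5 + √(2*W)/5 = 6/5 + (√2*√W)/5 = 6/5 + √2*√W/5)
d(M, g) = 6/5 + √2*√g/5
1/((3392 + 2980) + (-599 + 4608)/(-945 + d(29, 65))) = 1/((3392 + 2980) + (-599 + 4608)/(-945 + (6/5 + √2*√65/5))) = 1/(6372 + 4009/(-945 + (6/5 + √130/5))) = 1/(6372 + 4009/(-4719/5 + √130/5))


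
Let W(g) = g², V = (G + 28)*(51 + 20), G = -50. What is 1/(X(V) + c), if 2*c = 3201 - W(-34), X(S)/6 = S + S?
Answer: -2/35443 ≈ -5.6429e-5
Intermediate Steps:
V = -1562 (V = (-50 + 28)*(51 + 20) = -22*71 = -1562)
X(S) = 12*S (X(S) = 6*(S + S) = 6*(2*S) = 12*S)
c = 2045/2 (c = (3201 - 1*(-34)²)/2 = (3201 - 1*1156)/2 = (3201 - 1156)/2 = (½)*2045 = 2045/2 ≈ 1022.5)
1/(X(V) + c) = 1/(12*(-1562) + 2045/2) = 1/(-18744 + 2045/2) = 1/(-35443/2) = -2/35443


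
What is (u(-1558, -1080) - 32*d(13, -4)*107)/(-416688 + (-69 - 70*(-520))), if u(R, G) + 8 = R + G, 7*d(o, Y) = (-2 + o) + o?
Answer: 100698/2662499 ≈ 0.037821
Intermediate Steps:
d(o, Y) = -2/7 + 2*o/7 (d(o, Y) = ((-2 + o) + o)/7 = (-2 + 2*o)/7 = -2/7 + 2*o/7)
u(R, G) = -8 + G + R (u(R, G) = -8 + (R + G) = -8 + (G + R) = -8 + G + R)
(u(-1558, -1080) - 32*d(13, -4)*107)/(-416688 + (-69 - 70*(-520))) = ((-8 - 1080 - 1558) - 32*(-2/7 + (2/7)*13)*107)/(-416688 + (-69 - 70*(-520))) = (-2646 - 32*(-2/7 + 26/7)*107)/(-416688 + (-69 + 36400)) = (-2646 - 32*24/7*107)/(-416688 + 36331) = (-2646 - 768/7*107)/(-380357) = (-2646 - 82176/7)*(-1/380357) = -100698/7*(-1/380357) = 100698/2662499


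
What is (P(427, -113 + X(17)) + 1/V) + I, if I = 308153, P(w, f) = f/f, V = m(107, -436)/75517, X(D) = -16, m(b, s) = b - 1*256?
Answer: 45839429/149 ≈ 3.0765e+5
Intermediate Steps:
m(b, s) = -256 + b (m(b, s) = b - 256 = -256 + b)
V = -149/75517 (V = (-256 + 107)/75517 = -149*1/75517 = -149/75517 ≈ -0.0019731)
P(w, f) = 1
(P(427, -113 + X(17)) + 1/V) + I = (1 + 1/(-149/75517)) + 308153 = (1 - 75517/149) + 308153 = -75368/149 + 308153 = 45839429/149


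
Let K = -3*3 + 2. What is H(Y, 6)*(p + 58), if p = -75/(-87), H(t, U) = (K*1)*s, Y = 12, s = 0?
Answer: 0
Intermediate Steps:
K = -7 (K = -9 + 2 = -7)
H(t, U) = 0 (H(t, U) = -7*1*0 = -7*0 = 0)
p = 25/29 (p = -75*(-1/87) = 25/29 ≈ 0.86207)
H(Y, 6)*(p + 58) = 0*(25/29 + 58) = 0*(1707/29) = 0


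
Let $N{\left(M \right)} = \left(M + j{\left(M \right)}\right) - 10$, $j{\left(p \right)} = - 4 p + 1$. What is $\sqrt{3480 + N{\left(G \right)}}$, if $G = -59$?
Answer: $8 \sqrt{57} \approx 60.399$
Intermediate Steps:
$j{\left(p \right)} = 1 - 4 p$
$N{\left(M \right)} = -9 - 3 M$ ($N{\left(M \right)} = \left(M - \left(-1 + 4 M\right)\right) - 10 = \left(1 - 3 M\right) - 10 = -9 - 3 M$)
$\sqrt{3480 + N{\left(G \right)}} = \sqrt{3480 - -168} = \sqrt{3480 + \left(-9 + 177\right)} = \sqrt{3480 + 168} = \sqrt{3648} = 8 \sqrt{57}$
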